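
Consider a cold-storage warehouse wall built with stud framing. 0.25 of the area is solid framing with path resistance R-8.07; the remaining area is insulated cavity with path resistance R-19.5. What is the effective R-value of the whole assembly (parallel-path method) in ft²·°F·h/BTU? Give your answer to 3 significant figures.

14.4 ft²·°F·h/BTU

U_eff = 0.75/19.5 + 0.25/8.07 = 0.03846 + 0.03098 = 0.06944
R_eff = 1/U_eff = 14.4 ft²·°F·h/BTU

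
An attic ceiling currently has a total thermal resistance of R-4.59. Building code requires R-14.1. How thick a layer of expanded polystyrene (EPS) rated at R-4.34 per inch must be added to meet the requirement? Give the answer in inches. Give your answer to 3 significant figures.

ΔR = 14.1 − 4.59 = 9.51 ft²·°F·h/BTU
L = ΔR / (R/in) = 9.51/4.34 = 2.191 in

2.19 in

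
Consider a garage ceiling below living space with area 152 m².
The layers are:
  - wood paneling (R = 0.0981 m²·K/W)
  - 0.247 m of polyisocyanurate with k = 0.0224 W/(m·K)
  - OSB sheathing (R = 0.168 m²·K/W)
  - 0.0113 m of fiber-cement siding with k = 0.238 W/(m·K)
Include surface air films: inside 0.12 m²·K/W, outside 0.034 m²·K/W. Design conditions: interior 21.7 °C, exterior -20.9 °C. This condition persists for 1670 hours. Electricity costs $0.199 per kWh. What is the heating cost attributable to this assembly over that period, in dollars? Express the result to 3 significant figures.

187 dollars

0.247/0.0224 = 11.03
0.0113/0.238 = 0.04748
R_total = 0.12 + 0.0981 + 11.03 + 0.168 + 0.04748 + 0.034 = 11.49 m²·K/W
Q = 152 × (21.7 − (-20.9)) / 11.49 = 563.3 W
E = 563.3 W × 1670 h / 1000 = 940.8 kWh
Cost = 940.8 × 0.199 = $187.2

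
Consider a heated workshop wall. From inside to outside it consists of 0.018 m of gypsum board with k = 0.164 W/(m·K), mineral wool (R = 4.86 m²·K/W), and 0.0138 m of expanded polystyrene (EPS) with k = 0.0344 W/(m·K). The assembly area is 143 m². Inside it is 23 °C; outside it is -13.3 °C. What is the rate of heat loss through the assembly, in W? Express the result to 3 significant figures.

0.018/0.164 = 0.1098
0.0138/0.0344 = 0.4012
R_total = 0.1098 + 4.86 + 0.4012 = 5.371 m²·K/W
Q = A·ΔT/R = 143 × (23 − (-13.3)) / 5.371 = 966.5 W

966 W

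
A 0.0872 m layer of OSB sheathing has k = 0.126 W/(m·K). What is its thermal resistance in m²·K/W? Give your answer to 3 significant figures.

0.692 m²·K/W

R = L/k = 0.0872/0.126 = 0.6921 m²·K/W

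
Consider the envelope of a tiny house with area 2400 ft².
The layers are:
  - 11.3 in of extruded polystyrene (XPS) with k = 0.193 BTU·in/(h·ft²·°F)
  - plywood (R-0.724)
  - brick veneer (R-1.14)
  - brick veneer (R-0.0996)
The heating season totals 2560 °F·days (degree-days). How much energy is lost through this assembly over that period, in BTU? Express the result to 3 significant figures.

11.3/0.193 = 58.55
R_total = 58.55 + 0.724 + 1.14 + 0.0996 = 60.51 ft²·°F·h/BTU
E = A × HDD × 24 / R = 2400 × 2560 × 24 / 60.51 = 2437000 BTU

2440000 BTU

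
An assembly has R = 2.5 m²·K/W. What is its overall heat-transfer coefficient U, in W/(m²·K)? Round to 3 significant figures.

U = 1/R = 1/2.5 = 0.4

0.400 W/(m²·K)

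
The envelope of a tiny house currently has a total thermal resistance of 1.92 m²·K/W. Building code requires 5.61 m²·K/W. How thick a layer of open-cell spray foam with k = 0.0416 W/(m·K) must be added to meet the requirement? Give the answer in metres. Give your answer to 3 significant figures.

ΔR = 5.61 − 1.92 = 3.69 m²·K/W
L = ΔR × k = 3.69 × 0.0416 = 0.1535 m

0.154 m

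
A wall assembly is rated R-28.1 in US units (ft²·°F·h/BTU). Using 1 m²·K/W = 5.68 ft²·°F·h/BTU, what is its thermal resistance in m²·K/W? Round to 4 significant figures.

4.947 m²·K/W

R_SI = 28.1/5.68 = 4.9472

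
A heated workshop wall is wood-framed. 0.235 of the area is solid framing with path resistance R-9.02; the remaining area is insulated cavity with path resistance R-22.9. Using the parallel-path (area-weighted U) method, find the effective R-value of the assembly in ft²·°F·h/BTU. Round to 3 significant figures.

U_eff = 0.765/22.9 + 0.235/9.02 = 0.03341 + 0.02605 = 0.05946
R_eff = 1/U_eff = 16.82 ft²·°F·h/BTU

16.8 ft²·°F·h/BTU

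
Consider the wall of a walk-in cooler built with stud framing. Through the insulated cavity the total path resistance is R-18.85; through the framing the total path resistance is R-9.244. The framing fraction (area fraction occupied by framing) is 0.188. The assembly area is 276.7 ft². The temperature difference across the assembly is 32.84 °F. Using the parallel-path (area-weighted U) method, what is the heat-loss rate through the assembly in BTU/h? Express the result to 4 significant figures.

576.2 BTU/h

U_eff = 0.812/18.85 + 0.188/9.244 = 0.043077 + 0.020338 = 0.063414
R_eff = 1/U_eff = 15.769 ft²·°F·h/BTU
Q = 276.7 × 32.84 / 15.769 = 576.24 BTU/h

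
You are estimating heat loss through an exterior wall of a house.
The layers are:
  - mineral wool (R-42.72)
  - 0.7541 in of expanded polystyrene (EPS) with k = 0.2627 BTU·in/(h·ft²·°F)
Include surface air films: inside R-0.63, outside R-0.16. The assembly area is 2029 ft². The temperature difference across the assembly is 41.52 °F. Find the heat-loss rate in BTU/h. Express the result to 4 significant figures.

1816 BTU/h

0.7541/0.2627 = 2.8706
R_total = 0.63 + 42.72 + 2.8706 + 0.16 = 46.381 ft²·°F·h/BTU
Q = A·ΔT/R = 2029 × 41.52 / 46.381 = 1816.4 BTU/h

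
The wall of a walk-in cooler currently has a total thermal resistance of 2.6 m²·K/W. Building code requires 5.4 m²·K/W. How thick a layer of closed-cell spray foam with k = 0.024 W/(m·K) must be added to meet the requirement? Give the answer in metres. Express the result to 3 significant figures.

ΔR = 5.4 − 2.6 = 2.8 m²·K/W
L = ΔR × k = 2.8 × 0.024 = 0.0672 m

0.0672 m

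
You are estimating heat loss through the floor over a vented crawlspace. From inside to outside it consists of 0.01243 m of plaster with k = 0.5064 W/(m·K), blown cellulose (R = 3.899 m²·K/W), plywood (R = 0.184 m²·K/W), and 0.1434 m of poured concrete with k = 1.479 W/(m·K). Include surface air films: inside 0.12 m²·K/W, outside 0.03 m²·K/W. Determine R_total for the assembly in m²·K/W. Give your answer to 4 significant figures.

0.01243/0.5064 = 0.024546
0.1434/1.479 = 0.096957
R_total = 0.12 + 0.024546 + 3.899 + 0.184 + 0.096957 + 0.03 = 4.3545 m²·K/W

4.355 m²·K/W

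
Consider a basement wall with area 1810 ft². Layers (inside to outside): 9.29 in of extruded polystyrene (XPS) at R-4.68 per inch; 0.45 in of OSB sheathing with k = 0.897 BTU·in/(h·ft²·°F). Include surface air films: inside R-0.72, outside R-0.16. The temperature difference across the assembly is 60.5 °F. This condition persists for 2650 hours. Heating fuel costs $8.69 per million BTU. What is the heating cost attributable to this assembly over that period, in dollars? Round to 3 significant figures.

56.2 dollars

9.29 × 4.68 = 43.48
0.45/0.897 = 0.5017
R_total = 0.72 + 43.48 + 0.5017 + 0.16 = 44.86 ft²·°F·h/BTU
Q = 1810 × 60.5 / 44.86 = 2441 BTU/h
E = 2441 × 2650 = 6469000 BTU
Cost = 6469000/10⁶ × 8.69 = $56.21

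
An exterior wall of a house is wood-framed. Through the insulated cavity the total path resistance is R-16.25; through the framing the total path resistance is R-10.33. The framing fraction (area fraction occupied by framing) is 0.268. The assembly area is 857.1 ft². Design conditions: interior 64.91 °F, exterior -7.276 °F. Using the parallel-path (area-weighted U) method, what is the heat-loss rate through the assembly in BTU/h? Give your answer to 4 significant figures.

4392 BTU/h

U_eff = 0.732/16.25 + 0.268/10.33 = 0.045046 + 0.025944 = 0.07099
R_eff = 1/U_eff = 14.086 ft²·°F·h/BTU
Q = 857.1 × (64.91 − (-7.276)) / 14.086 = 4392.2 BTU/h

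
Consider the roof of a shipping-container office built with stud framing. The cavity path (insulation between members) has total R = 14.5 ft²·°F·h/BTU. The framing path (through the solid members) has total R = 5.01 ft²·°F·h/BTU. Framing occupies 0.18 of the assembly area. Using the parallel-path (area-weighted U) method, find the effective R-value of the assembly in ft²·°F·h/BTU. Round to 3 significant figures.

U_eff = 0.82/14.5 + 0.18/5.01 = 0.05655 + 0.03593 = 0.09248
R_eff = 1/U_eff = 10.81 ft²·°F·h/BTU

10.8 ft²·°F·h/BTU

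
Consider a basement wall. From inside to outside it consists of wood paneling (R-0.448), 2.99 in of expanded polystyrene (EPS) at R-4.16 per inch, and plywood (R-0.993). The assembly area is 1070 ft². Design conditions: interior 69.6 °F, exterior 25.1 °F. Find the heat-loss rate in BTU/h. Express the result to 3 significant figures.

2.99 × 4.16 = 12.44
R_total = 0.448 + 12.44 + 0.993 = 13.88 ft²·°F·h/BTU
Q = A·ΔT/R = 1070 × (69.6 − 25.1) / 13.88 = 3431 BTU/h

3430 BTU/h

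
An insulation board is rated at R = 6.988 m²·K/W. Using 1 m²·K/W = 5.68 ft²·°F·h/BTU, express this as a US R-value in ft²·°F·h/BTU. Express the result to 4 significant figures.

R_US = 6.988 × 5.68 = 39.692

39.69 ft²·°F·h/BTU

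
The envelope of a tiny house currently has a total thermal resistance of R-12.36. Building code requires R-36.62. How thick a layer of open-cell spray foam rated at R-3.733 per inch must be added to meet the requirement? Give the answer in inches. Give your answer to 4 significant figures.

6.499 in

ΔR = 36.62 − 12.36 = 24.26 ft²·°F·h/BTU
L = ΔR / (R/in) = 24.26/3.733 = 6.4988 in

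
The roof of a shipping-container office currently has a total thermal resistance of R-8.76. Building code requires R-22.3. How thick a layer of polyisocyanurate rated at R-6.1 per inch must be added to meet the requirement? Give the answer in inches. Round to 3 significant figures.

ΔR = 22.3 − 8.76 = 13.54 ft²·°F·h/BTU
L = ΔR / (R/in) = 13.54/6.1 = 2.22 in

2.22 in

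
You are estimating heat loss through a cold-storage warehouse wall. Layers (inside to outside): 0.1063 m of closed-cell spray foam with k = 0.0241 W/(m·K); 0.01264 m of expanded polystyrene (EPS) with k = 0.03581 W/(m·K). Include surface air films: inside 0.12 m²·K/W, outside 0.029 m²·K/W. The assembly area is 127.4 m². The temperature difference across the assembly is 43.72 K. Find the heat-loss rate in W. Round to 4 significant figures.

0.1063/0.0241 = 4.4108
0.01264/0.03581 = 0.35297
R_total = 0.12 + 4.4108 + 0.35297 + 0.029 = 4.9128 m²·K/W
Q = A·ΔT/R = 127.4 × 43.72 / 4.9128 = 1133.8 W

1134 W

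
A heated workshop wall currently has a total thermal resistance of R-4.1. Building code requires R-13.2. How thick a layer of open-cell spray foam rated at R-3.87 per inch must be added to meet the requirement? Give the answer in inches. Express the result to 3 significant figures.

2.35 in

ΔR = 13.2 − 4.1 = 9.1 ft²·°F·h/BTU
L = ΔR / (R/in) = 9.1/3.87 = 2.351 in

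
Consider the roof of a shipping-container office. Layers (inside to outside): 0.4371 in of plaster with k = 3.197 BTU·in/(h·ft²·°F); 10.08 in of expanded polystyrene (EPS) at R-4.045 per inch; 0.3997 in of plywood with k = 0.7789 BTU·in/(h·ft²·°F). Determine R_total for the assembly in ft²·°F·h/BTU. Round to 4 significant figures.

41.42 ft²·°F·h/BTU

0.4371/3.197 = 0.13672
10.08 × 4.045 = 40.774
0.3997/0.7789 = 0.51316
R_total = 0.13672 + 40.774 + 0.51316 = 41.423 ft²·°F·h/BTU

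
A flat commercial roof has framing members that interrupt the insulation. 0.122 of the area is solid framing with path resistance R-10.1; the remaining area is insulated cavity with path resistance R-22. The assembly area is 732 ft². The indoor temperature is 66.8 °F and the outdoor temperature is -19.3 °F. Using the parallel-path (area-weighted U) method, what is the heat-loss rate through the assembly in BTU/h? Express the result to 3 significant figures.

3280 BTU/h

U_eff = 0.878/22 + 0.122/10.1 = 0.03991 + 0.01208 = 0.05199
R_eff = 1/U_eff = 19.24 ft²·°F·h/BTU
Q = 732 × (66.8 − (-19.3)) / 19.24 = 3277 BTU/h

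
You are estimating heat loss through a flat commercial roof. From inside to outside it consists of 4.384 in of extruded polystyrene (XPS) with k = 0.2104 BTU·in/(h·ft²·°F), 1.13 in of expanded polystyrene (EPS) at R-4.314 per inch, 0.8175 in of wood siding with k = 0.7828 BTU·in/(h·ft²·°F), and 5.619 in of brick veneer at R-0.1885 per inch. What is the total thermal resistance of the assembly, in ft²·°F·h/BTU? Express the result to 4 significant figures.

4.384/0.2104 = 20.837
1.13 × 4.314 = 4.8748
0.8175/0.7828 = 1.0443
5.619 × 0.1885 = 1.0592
R_total = 20.837 + 4.8748 + 1.0443 + 1.0592 = 27.815 ft²·°F·h/BTU

27.81 ft²·°F·h/BTU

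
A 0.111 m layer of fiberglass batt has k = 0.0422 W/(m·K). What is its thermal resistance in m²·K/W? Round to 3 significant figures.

R = L/k = 0.111/0.0422 = 2.63 m²·K/W

2.63 m²·K/W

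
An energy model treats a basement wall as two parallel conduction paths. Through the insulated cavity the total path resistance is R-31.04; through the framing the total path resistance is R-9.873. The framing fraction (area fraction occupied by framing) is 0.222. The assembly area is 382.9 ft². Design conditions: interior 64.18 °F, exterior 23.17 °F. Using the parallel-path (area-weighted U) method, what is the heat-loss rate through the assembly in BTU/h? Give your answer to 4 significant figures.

746.7 BTU/h

U_eff = 0.778/31.04 + 0.222/9.873 = 0.025064 + 0.022486 = 0.04755
R_eff = 1/U_eff = 21.03 ft²·°F·h/BTU
Q = 382.9 × (64.18 − 23.17) / 21.03 = 746.66 BTU/h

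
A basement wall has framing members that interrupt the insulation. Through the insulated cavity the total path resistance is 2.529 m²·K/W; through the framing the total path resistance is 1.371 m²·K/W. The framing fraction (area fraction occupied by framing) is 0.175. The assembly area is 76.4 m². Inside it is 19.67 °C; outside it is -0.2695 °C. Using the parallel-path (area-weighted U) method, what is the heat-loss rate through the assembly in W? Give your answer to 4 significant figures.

691.4 W

U_eff = 0.825/2.529 + 0.175/1.371 = 0.32622 + 0.12764 = 0.45386
R_eff = 1/U_eff = 2.2033 m²·K/W
Q = 76.4 × (19.67 − (-0.2695)) / 2.2033 = 691.4 W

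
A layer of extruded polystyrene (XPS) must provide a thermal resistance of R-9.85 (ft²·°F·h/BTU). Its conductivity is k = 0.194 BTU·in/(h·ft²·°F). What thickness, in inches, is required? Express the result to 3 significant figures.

1.91 in

L = R × k = 9.85 × 0.194 = 1.911 in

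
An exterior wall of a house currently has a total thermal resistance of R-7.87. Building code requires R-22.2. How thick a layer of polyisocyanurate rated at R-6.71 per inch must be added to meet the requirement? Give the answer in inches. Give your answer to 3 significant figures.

2.14 in

ΔR = 22.2 − 7.87 = 14.33 ft²·°F·h/BTU
L = ΔR / (R/in) = 14.33/6.71 = 2.136 in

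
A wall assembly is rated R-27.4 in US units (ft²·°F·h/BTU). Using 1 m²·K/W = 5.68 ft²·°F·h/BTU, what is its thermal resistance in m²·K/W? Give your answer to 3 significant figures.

4.82 m²·K/W

R_SI = 27.4/5.68 = 4.824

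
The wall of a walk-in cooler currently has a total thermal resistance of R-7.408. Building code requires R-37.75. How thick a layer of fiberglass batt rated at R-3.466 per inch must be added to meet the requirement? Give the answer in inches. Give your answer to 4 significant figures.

ΔR = 37.75 − 7.408 = 30.342 ft²·°F·h/BTU
L = ΔR / (R/in) = 30.342/3.466 = 8.7542 in

8.754 in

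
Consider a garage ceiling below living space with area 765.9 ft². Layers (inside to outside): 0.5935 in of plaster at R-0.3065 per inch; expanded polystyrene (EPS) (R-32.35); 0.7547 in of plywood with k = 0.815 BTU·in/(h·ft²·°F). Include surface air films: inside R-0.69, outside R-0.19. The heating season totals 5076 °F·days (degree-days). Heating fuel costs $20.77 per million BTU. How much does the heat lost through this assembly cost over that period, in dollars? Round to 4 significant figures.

0.5935 × 0.3065 = 0.18191
0.7547/0.815 = 0.92601
R_total = 0.69 + 0.18191 + 32.35 + 0.92601 + 0.19 = 34.338 ft²·°F·h/BTU
E = A × HDD × 24 / R = 765.9 × 5076 × 24 / 34.338 = 2717300 BTU
Cost = 2717300/10⁶ × 20.77 = $56.437

56.44 dollars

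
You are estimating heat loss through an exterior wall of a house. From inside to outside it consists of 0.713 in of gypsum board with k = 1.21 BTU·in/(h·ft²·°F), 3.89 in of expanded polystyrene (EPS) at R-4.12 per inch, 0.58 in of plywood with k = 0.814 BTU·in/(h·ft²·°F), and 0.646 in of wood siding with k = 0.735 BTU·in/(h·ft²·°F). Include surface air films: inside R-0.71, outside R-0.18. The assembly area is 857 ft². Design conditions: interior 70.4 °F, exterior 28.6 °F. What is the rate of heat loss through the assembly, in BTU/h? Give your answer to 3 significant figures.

0.713/1.21 = 0.5893
3.89 × 4.12 = 16.03
0.58/0.814 = 0.7125
0.646/0.735 = 0.8789
R_total = 0.71 + 0.5893 + 16.03 + 0.7125 + 0.8789 + 0.18 = 19.1 ft²·°F·h/BTU
Q = A·ΔT/R = 857 × (70.4 − 28.6) / 19.1 = 1876 BTU/h

1880 BTU/h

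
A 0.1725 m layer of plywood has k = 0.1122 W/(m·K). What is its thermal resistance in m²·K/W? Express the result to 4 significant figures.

R = L/k = 0.1725/0.1122 = 1.5374 m²·K/W

1.537 m²·K/W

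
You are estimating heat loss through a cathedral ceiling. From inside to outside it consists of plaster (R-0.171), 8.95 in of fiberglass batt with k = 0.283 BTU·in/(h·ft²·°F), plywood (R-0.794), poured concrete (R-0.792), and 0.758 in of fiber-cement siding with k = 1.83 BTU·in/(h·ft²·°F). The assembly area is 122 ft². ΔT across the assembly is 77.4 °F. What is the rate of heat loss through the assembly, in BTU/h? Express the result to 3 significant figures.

8.95/0.283 = 31.63
0.758/1.83 = 0.4142
R_total = 0.171 + 31.63 + 0.794 + 0.792 + 0.4142 = 33.8 ft²·°F·h/BTU
Q = A·ΔT/R = 122 × 77.4 / 33.8 = 279.4 BTU/h

279 BTU/h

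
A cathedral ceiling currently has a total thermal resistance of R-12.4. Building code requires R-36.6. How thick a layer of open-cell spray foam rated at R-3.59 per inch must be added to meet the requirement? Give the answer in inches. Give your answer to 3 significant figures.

ΔR = 36.6 − 12.4 = 24.2 ft²·°F·h/BTU
L = ΔR / (R/in) = 24.2/3.59 = 6.741 in

6.74 in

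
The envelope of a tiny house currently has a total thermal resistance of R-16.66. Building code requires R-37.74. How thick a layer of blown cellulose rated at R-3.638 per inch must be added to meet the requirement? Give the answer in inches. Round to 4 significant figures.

5.794 in

ΔR = 37.74 − 16.66 = 21.08 ft²·°F·h/BTU
L = ΔR / (R/in) = 21.08/3.638 = 5.7944 in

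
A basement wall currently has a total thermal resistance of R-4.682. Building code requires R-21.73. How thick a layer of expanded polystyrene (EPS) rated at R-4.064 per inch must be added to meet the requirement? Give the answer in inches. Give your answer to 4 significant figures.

4.195 in

ΔR = 21.73 − 4.682 = 17.048 ft²·°F·h/BTU
L = ΔR / (R/in) = 17.048/4.064 = 4.1949 in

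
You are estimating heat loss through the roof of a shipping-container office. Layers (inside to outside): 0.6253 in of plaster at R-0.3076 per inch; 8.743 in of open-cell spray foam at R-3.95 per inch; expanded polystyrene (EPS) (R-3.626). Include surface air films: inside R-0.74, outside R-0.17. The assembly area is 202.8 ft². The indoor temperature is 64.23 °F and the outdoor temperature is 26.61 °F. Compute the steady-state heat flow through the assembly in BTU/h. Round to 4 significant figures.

0.6253 × 0.3076 = 0.19234
8.743 × 3.95 = 34.535
R_total = 0.74 + 0.19234 + 34.535 + 3.626 + 0.17 = 39.263 ft²·°F·h/BTU
Q = A·ΔT/R = 202.8 × (64.23 − 26.61) / 39.263 = 194.31 BTU/h

194.3 BTU/h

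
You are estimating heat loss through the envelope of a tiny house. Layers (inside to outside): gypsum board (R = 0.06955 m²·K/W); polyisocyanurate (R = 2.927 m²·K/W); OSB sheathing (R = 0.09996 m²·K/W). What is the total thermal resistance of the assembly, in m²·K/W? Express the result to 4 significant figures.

R_total = 0.06955 + 2.927 + 0.09996 = 3.0965 m²·K/W

3.097 m²·K/W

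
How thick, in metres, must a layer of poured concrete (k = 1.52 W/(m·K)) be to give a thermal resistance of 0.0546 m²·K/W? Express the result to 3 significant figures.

L = R·k = 0.0546 × 1.52 = 0.08299 m

0.0830 m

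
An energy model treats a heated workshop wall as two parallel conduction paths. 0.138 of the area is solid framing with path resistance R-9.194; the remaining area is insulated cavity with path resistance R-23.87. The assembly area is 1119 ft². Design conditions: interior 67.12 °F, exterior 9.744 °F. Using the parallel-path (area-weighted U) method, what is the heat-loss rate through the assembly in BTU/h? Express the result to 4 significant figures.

3282 BTU/h

U_eff = 0.862/23.87 + 0.138/9.194 = 0.036112 + 0.01501 = 0.051122
R_eff = 1/U_eff = 19.561 ft²·°F·h/BTU
Q = 1119 × (67.12 − 9.744) / 19.561 = 3282.2 BTU/h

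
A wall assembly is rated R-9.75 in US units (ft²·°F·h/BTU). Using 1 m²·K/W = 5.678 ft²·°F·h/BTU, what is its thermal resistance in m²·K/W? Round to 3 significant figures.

R_SI = 9.75/5.678 = 1.717

1.72 m²·K/W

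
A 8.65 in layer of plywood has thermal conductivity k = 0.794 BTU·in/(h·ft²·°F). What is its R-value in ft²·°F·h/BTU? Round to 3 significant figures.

10.9 ft²·°F·h/BTU

R = L/k = 8.65/0.794 = 10.89 ft²·°F·h/BTU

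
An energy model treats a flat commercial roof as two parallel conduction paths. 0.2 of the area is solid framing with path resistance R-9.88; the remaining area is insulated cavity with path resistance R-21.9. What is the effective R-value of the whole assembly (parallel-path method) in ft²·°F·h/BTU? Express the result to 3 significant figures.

17.6 ft²·°F·h/BTU

U_eff = 0.8/21.9 + 0.2/9.88 = 0.03653 + 0.02024 = 0.05677
R_eff = 1/U_eff = 17.61 ft²·°F·h/BTU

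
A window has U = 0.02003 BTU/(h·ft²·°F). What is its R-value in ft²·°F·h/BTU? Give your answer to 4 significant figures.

R = 1/U = 1/0.02003 = 49.925

49.93 ft²·°F·h/BTU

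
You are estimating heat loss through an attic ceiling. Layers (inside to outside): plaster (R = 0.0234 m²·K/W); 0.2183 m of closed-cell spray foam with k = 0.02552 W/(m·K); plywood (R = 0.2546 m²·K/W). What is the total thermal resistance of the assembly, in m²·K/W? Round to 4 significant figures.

8.832 m²·K/W

0.2183/0.02552 = 8.5541
R_total = 0.0234 + 8.5541 + 0.2546 = 8.8321 m²·K/W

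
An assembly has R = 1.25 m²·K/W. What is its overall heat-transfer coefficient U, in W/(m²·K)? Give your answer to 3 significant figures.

0.800 W/(m²·K)

U = 1/R = 1/1.25 = 0.8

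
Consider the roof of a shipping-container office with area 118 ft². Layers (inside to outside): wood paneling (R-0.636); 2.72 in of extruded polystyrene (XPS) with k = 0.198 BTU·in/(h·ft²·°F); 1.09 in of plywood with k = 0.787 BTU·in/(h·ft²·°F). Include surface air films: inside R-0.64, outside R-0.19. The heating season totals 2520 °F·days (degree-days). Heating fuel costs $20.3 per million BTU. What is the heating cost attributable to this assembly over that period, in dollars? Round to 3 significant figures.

8.73 dollars

2.72/0.198 = 13.74
1.09/0.787 = 1.385
R_total = 0.64 + 0.636 + 13.74 + 1.385 + 0.19 = 16.59 ft²·°F·h/BTU
E = A × HDD × 24 / R = 118 × 2520 × 24 / 16.59 = 430200 BTU
Cost = 430200/10⁶ × 20.3 = $8.733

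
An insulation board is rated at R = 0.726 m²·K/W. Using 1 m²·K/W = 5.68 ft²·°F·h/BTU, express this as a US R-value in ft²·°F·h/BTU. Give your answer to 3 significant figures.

R_US = 0.726 × 5.68 = 4.124

4.12 ft²·°F·h/BTU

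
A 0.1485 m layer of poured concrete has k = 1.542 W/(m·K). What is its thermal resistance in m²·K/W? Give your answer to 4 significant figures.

0.09630 m²·K/W

R = L/k = 0.1485/1.542 = 0.096304 m²·K/W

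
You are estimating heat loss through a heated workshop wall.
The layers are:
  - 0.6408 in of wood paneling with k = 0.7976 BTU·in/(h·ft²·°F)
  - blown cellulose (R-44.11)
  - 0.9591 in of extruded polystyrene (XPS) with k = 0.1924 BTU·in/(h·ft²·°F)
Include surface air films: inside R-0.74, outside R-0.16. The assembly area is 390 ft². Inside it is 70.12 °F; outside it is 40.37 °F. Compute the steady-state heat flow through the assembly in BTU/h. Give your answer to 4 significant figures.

228.4 BTU/h

0.6408/0.7976 = 0.80341
0.9591/0.1924 = 4.9849
R_total = 0.74 + 0.80341 + 44.11 + 4.9849 + 0.16 = 50.798 ft²·°F·h/BTU
Q = A·ΔT/R = 390 × (70.12 − 40.37) / 50.798 = 228.4 BTU/h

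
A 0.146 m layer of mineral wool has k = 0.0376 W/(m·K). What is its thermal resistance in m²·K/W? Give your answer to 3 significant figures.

R = L/k = 0.146/0.0376 = 3.883 m²·K/W

3.88 m²·K/W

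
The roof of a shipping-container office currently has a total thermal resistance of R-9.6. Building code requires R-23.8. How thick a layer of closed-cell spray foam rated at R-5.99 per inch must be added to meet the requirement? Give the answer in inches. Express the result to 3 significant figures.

ΔR = 23.8 − 9.6 = 14.2 ft²·°F·h/BTU
L = ΔR / (R/in) = 14.2/5.99 = 2.371 in

2.37 in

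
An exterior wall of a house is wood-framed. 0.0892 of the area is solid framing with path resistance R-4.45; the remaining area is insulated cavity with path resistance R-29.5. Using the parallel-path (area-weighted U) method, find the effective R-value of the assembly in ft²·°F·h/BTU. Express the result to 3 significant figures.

U_eff = 0.9108/29.5 + 0.0892/4.45 = 0.03087 + 0.02004 = 0.05092
R_eff = 1/U_eff = 19.64 ft²·°F·h/BTU

19.6 ft²·°F·h/BTU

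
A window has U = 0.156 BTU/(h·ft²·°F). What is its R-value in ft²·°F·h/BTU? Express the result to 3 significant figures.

6.41 ft²·°F·h/BTU

R = 1/U = 1/0.156 = 6.41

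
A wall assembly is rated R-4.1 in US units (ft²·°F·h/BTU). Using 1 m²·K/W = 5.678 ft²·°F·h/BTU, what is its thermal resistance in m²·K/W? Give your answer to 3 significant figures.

R_SI = 4.1/5.678 = 0.7221

0.722 m²·K/W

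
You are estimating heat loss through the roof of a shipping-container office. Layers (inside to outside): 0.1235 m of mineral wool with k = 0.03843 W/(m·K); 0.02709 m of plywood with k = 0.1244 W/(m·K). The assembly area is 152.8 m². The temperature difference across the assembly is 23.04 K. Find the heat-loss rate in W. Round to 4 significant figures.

0.1235/0.03843 = 3.2136
0.02709/0.1244 = 0.21777
R_total = 3.2136 + 0.21777 = 3.4314 m²·K/W
Q = A·ΔT/R = 152.8 × 23.04 / 3.4314 = 1026 W

1026 W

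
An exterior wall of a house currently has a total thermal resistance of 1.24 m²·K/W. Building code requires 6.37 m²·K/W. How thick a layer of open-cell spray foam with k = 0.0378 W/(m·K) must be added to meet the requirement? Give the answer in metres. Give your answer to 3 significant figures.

ΔR = 6.37 − 1.24 = 5.13 m²·K/W
L = ΔR × k = 5.13 × 0.0378 = 0.1939 m

0.194 m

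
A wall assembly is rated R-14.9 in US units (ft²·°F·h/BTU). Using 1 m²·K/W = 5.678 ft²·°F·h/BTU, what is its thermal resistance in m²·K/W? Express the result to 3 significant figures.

R_SI = 14.9/5.678 = 2.624

2.62 m²·K/W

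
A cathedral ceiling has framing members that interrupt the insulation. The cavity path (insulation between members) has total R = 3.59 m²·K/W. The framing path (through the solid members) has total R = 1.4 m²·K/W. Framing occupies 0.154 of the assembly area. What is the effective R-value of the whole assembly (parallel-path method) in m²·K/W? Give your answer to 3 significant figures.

2.89 m²·K/W

U_eff = 0.846/3.59 + 0.154/1.4 = 0.2357 + 0.11 = 0.3457
R_eff = 1/U_eff = 2.893 m²·K/W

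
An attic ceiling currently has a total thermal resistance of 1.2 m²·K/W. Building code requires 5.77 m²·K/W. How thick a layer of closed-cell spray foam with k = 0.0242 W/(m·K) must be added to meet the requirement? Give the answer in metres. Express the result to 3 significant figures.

0.111 m

ΔR = 5.77 − 1.2 = 4.57 m²·K/W
L = ΔR × k = 4.57 × 0.0242 = 0.1106 m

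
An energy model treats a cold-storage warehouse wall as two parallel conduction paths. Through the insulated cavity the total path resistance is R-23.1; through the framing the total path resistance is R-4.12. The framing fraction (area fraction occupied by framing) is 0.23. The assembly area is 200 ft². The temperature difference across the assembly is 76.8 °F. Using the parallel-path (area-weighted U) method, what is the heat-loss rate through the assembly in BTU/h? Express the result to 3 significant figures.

1370 BTU/h

U_eff = 0.77/23.1 + 0.23/4.12 = 0.03333 + 0.05583 = 0.08916
R_eff = 1/U_eff = 11.22 ft²·°F·h/BTU
Q = 200 × 76.8 / 11.22 = 1369 BTU/h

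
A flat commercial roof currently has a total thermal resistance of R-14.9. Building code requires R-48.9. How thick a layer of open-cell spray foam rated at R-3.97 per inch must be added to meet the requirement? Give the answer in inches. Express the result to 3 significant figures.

ΔR = 48.9 − 14.9 = 34 ft²·°F·h/BTU
L = ΔR / (R/in) = 34/3.97 = 8.564 in

8.56 in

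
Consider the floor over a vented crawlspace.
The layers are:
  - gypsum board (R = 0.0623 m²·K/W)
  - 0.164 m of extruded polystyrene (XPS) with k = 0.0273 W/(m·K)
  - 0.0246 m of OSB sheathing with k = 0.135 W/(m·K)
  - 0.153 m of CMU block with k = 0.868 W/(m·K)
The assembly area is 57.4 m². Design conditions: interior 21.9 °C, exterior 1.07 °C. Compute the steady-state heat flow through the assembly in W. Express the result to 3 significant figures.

186 W

0.164/0.0273 = 6.007
0.0246/0.135 = 0.1822
0.153/0.868 = 0.1763
R_total = 0.0623 + 6.007 + 0.1822 + 0.1763 = 6.428 m²·K/W
Q = A·ΔT/R = 57.4 × (21.9 − 1.07) / 6.428 = 186 W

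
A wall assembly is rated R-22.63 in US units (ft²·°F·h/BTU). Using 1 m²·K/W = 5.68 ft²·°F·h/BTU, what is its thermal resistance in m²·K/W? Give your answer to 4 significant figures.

3.984 m²·K/W

R_SI = 22.63/5.68 = 3.9842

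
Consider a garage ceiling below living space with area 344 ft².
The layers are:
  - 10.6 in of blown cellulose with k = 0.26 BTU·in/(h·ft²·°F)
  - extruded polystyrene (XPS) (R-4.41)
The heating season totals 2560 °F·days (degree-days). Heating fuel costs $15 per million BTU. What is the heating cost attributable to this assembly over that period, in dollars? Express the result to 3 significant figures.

10.6/0.26 = 40.77
R_total = 40.77 + 4.41 = 45.18 ft²·°F·h/BTU
E = A × HDD × 24 / R = 344 × 2560 × 24 / 45.18 = 467800 BTU
Cost = 467800/10⁶ × 15 = $7.017

7.02 dollars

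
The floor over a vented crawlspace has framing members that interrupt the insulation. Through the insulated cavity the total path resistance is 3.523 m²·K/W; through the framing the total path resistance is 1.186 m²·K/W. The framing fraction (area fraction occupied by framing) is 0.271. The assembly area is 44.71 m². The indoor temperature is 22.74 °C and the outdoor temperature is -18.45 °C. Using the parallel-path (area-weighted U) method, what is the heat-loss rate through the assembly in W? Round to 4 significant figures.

801.9 W

U_eff = 0.729/3.523 + 0.271/1.186 = 0.20693 + 0.2285 = 0.43543
R_eff = 1/U_eff = 2.2966 m²·K/W
Q = 44.71 × (22.74 − (-18.45)) / 2.2966 = 801.88 W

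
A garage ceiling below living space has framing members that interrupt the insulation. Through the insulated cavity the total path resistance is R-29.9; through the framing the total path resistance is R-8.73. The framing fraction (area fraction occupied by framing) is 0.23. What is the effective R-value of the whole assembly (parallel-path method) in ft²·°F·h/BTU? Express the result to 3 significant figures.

U_eff = 0.77/29.9 + 0.23/8.73 = 0.02575 + 0.02635 = 0.0521
R_eff = 1/U_eff = 19.19 ft²·°F·h/BTU

19.2 ft²·°F·h/BTU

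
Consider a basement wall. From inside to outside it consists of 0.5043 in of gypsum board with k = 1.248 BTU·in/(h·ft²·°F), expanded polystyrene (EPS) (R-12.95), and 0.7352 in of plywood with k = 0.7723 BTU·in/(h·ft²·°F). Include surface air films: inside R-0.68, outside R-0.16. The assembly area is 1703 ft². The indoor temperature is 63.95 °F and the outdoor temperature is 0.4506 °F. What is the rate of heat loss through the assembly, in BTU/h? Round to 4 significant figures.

0.5043/1.248 = 0.40409
0.7352/0.7723 = 0.95196
R_total = 0.68 + 0.40409 + 12.95 + 0.95196 + 0.16 = 15.146 ft²·°F·h/BTU
Q = A·ΔT/R = 1703 × (63.95 − 0.4506) / 15.146 = 7139.8 BTU/h

7140 BTU/h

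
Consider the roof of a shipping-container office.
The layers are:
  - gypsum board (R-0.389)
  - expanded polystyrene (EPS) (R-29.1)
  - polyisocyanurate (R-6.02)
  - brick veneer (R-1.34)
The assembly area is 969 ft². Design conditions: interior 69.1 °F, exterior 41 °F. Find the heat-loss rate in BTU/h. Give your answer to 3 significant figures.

739 BTU/h

R_total = 0.389 + 29.1 + 6.02 + 1.34 = 36.85 ft²·°F·h/BTU
Q = A·ΔT/R = 969 × (69.1 − 41) / 36.85 = 738.9 BTU/h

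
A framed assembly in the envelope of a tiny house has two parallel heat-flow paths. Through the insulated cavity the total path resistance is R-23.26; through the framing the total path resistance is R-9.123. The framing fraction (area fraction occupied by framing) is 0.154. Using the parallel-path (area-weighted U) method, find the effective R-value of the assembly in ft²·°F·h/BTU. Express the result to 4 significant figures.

U_eff = 0.846/23.26 + 0.154/9.123 = 0.036371 + 0.01688 = 0.053252
R_eff = 1/U_eff = 18.779 ft²·°F·h/BTU

18.78 ft²·°F·h/BTU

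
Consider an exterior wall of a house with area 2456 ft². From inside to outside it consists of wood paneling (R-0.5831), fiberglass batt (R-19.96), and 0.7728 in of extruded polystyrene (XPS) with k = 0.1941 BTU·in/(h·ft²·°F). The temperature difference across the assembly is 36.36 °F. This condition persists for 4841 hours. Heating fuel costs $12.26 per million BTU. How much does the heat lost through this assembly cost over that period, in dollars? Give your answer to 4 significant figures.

0.7728/0.1941 = 3.9815
R_total = 0.5831 + 19.96 + 3.9815 = 24.525 ft²·°F·h/BTU
Q = 2456 × 36.36 / 24.525 = 3641.3 BTU/h
E = 3641.3 × 4841 = 17627000 BTU
Cost = 17627000/10⁶ × 12.26 = $216.11

216.1 dollars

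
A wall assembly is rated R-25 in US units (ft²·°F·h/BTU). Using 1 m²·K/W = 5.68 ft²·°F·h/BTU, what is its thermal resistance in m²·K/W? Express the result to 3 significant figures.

R_SI = 25/5.68 = 4.401

4.40 m²·K/W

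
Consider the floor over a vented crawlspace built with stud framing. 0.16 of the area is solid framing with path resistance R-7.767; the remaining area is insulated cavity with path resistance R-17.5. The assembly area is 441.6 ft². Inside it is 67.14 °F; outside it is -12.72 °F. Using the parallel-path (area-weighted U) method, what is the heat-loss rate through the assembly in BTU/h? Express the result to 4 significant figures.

2419 BTU/h

U_eff = 0.84/17.5 + 0.16/7.767 = 0.048 + 0.0206 = 0.0686
R_eff = 1/U_eff = 14.577 ft²·°F·h/BTU
Q = 441.6 × (67.14 − (-12.72)) / 14.577 = 2419.3 BTU/h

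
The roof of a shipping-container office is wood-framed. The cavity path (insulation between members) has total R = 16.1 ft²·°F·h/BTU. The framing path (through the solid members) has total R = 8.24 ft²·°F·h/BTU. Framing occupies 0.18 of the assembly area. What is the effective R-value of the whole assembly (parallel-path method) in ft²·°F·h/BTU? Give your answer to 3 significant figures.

13.7 ft²·°F·h/BTU

U_eff = 0.82/16.1 + 0.18/8.24 = 0.05093 + 0.02184 = 0.07278
R_eff = 1/U_eff = 13.74 ft²·°F·h/BTU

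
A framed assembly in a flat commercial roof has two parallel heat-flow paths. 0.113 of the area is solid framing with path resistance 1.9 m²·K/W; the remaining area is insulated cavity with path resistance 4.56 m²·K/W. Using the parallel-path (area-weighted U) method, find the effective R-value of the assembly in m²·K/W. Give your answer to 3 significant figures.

U_eff = 0.887/4.56 + 0.113/1.9 = 0.1945 + 0.05947 = 0.254
R_eff = 1/U_eff = 3.937 m²·K/W

3.94 m²·K/W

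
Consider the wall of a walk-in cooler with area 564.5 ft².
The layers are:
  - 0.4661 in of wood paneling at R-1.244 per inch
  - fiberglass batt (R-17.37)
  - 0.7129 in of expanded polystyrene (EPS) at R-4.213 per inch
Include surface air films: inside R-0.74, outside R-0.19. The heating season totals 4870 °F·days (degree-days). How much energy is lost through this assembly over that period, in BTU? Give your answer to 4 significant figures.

3015000 BTU

0.4661 × 1.244 = 0.57983
0.7129 × 4.213 = 3.0034
R_total = 0.74 + 0.57983 + 17.37 + 3.0034 + 0.19 = 21.883 ft²·°F·h/BTU
E = A × HDD × 24 / R = 564.5 × 4870 × 24 / 21.883 = 3015000 BTU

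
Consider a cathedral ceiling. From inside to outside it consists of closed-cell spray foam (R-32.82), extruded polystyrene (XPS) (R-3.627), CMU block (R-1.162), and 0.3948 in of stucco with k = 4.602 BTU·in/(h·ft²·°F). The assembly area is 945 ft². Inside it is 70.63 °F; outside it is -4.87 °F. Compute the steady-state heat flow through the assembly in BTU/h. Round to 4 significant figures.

1893 BTU/h

0.3948/4.602 = 0.085789
R_total = 32.82 + 3.627 + 1.162 + 0.085789 = 37.695 ft²·°F·h/BTU
Q = A·ΔT/R = 945 × (70.63 − (-4.87)) / 37.695 = 1892.8 BTU/h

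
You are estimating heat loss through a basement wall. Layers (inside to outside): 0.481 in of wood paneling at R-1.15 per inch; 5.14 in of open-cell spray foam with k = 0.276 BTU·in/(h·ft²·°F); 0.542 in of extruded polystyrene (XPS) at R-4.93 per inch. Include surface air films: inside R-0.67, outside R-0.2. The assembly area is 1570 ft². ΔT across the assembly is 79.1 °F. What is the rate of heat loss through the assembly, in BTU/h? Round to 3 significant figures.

5470 BTU/h

0.481 × 1.15 = 0.5531
5.14/0.276 = 18.62
0.542 × 4.93 = 2.672
R_total = 0.67 + 0.5531 + 18.62 + 2.672 + 0.2 = 22.72 ft²·°F·h/BTU
Q = A·ΔT/R = 1570 × 79.1 / 22.72 = 5466 BTU/h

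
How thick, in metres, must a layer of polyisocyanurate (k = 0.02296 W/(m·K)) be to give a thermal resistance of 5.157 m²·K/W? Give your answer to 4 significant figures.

L = R·k = 5.157 × 0.02296 = 0.1184 m

0.1184 m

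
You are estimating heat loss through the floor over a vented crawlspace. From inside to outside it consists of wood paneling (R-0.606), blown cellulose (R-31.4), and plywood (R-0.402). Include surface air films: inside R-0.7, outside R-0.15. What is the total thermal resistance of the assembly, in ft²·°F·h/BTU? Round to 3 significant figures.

33.3 ft²·°F·h/BTU

R_total = 0.7 + 0.606 + 31.4 + 0.402 + 0.15 = 33.26 ft²·°F·h/BTU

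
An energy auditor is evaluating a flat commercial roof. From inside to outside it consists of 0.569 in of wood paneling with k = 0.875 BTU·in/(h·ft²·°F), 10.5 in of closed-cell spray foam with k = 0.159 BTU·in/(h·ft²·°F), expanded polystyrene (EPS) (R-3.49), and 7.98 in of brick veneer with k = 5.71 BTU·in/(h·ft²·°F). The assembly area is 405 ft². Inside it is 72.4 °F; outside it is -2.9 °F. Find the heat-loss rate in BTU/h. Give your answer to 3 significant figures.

426 BTU/h

0.569/0.875 = 0.6503
10.5/0.159 = 66.04
7.98/5.71 = 1.398
R_total = 0.6503 + 66.04 + 3.49 + 1.398 = 71.58 ft²·°F·h/BTU
Q = A·ΔT/R = 405 × (72.4 − (-2.9)) / 71.58 = 426.1 BTU/h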